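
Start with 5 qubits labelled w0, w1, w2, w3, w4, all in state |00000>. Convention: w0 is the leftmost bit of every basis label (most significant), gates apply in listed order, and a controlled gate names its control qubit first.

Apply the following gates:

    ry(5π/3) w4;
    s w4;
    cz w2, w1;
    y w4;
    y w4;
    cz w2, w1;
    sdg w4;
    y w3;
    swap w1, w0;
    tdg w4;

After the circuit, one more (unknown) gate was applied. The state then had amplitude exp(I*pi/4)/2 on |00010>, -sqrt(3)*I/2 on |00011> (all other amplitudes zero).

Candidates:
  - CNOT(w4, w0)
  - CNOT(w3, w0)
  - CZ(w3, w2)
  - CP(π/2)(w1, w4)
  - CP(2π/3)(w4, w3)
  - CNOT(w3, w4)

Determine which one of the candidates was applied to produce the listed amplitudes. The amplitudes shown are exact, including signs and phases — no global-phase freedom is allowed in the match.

The unique candidate consistent with the amplitudes is CNOT(w3, w4).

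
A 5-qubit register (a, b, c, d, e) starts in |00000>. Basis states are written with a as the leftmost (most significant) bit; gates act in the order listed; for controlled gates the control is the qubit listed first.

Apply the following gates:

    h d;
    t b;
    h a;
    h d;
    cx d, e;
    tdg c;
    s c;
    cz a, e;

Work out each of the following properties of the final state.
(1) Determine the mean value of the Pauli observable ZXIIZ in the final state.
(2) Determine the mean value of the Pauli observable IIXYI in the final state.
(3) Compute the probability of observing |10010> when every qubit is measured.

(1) The observable ZXIIZ averages to 0.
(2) In the final state, IIXYI has expectation 0.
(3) A full measurement returns |10010> with probability 0.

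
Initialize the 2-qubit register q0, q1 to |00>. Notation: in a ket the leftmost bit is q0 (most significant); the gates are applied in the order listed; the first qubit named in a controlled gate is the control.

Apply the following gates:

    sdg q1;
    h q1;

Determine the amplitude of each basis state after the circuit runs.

The final amplitudes are sqrt(2)/2 on |00>, sqrt(2)/2 on |01>, 0 on |10>, 0 on |11>.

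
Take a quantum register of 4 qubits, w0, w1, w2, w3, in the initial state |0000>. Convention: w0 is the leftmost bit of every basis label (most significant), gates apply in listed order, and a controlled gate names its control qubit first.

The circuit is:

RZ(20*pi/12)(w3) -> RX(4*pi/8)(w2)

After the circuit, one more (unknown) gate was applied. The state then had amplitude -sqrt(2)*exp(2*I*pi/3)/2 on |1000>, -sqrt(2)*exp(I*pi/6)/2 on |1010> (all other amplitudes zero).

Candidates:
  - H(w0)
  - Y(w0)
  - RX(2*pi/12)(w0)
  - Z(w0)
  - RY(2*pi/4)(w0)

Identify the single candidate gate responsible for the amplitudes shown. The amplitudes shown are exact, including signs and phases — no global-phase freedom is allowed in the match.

The applied gate was Y(w0).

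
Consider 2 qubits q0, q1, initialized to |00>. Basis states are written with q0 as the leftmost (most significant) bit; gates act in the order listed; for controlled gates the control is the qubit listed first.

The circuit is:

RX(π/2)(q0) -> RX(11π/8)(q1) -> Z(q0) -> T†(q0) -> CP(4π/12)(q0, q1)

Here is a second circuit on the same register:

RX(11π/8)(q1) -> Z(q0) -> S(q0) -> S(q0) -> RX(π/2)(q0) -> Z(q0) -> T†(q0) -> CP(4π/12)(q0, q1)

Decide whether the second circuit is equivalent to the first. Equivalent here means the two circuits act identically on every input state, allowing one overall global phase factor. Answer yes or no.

Yes, they are equivalent — the unitaries differ by at most a global phase.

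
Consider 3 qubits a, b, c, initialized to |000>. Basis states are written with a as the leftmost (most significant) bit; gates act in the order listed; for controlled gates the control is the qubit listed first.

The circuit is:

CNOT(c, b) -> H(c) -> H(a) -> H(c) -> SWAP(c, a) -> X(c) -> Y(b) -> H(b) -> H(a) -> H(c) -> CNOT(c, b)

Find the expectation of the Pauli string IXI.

In the final state, IXI has expectation -1.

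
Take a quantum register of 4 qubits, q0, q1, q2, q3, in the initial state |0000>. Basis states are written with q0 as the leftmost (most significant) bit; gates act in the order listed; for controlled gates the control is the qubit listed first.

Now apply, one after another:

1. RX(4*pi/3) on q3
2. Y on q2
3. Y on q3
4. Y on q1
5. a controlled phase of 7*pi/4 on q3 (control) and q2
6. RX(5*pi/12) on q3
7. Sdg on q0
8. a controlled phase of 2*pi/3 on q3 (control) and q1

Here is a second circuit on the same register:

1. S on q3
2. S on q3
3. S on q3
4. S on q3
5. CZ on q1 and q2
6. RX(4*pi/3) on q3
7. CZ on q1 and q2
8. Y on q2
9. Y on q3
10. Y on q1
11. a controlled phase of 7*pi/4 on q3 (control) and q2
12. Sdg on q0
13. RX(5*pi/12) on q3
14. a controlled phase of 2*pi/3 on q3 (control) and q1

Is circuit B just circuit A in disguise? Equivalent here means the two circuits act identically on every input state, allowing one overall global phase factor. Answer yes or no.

Yes, they are equivalent — the unitaries differ by at most a global phase.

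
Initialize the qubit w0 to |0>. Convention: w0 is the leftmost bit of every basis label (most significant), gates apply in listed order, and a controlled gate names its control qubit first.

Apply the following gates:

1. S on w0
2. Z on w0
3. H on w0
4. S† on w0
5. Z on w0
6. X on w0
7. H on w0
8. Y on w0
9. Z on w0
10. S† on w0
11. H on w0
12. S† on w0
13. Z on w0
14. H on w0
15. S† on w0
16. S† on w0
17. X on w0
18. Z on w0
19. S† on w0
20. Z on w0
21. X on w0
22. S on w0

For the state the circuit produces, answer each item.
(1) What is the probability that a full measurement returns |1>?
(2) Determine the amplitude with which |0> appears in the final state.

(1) Outcome |1> occurs with probability 1/2.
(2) The amplitude on |0> is 1/2 + I/2.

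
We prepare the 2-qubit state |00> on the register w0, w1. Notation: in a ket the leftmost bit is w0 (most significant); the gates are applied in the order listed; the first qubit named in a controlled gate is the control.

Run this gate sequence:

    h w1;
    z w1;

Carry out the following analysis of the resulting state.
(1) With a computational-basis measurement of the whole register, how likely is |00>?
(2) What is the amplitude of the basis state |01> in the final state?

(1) Outcome |00> occurs with probability 1/2.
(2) The final state's coefficient on |01> equals -sqrt(2)/2.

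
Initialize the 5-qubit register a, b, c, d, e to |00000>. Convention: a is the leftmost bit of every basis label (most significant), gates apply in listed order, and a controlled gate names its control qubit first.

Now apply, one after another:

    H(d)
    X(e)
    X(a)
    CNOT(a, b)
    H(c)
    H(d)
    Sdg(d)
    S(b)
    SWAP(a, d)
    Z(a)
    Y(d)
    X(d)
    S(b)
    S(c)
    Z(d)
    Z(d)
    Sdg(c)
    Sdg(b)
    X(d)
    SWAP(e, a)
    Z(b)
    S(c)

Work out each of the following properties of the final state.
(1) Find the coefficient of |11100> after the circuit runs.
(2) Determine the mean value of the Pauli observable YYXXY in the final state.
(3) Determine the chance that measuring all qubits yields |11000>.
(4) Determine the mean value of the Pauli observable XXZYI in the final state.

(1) |11100> carries amplitude -sqrt(2)*I/2 in the final state. Key observation: the block from step 12 through step 19 cancels to the identity and can be dropped.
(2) In the final state, YYXXY has expectation 0.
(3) The probability of measuring |11000> is 1/2.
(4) In the final state, XXZYI has expectation 0.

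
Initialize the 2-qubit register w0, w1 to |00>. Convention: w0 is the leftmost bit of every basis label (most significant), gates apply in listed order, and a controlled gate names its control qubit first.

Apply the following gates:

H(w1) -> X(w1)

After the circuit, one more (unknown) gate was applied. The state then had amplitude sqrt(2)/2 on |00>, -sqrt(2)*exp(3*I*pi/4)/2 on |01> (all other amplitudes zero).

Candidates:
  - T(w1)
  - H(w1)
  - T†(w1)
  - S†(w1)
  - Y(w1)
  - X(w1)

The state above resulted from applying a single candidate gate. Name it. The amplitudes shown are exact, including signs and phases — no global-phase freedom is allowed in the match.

The unique candidate consistent with the amplitudes is T†(w1).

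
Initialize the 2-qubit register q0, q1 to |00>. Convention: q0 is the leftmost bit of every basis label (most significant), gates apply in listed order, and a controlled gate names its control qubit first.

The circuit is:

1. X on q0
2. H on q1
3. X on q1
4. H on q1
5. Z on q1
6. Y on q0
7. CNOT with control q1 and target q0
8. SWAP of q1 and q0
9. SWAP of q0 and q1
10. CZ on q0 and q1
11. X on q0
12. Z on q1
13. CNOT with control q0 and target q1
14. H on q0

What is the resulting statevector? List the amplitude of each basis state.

The final amplitudes are 0 on |00>, -sqrt(2)*I/2 on |01>, 0 on |10>, sqrt(2)*I/2 on |11>. Key observation: steps 2-5 multiply out to the identity, so the circuit reduces to the remaining gates.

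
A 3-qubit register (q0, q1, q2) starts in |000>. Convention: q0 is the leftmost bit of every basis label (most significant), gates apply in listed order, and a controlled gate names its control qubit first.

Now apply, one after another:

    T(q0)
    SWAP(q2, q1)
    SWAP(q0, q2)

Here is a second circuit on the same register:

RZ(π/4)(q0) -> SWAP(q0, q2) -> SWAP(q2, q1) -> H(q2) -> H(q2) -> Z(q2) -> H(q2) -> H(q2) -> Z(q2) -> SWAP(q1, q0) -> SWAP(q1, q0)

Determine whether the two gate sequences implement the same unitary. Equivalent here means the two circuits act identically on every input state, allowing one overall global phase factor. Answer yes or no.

No: there is an input state on which the two circuits produce genuinely different outputs (not merely differing by a phase).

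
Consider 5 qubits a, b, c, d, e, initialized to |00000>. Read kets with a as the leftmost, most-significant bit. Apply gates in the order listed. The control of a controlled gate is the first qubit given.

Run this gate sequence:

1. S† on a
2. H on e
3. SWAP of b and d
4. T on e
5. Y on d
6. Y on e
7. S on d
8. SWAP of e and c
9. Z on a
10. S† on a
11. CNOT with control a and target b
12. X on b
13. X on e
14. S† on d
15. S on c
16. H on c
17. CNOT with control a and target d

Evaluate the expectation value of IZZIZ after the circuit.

The expectation value of IZZIZ is -sqrt(2)/2.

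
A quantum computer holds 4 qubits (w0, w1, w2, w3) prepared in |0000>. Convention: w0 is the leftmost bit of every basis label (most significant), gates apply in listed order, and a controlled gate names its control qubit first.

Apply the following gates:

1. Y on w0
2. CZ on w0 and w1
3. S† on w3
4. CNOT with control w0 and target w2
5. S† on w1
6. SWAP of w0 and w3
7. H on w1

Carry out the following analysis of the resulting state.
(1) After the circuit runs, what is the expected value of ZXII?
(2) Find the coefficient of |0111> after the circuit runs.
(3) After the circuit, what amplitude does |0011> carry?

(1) The expectation value of ZXII is 1.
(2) The final state's coefficient on |0111> equals sqrt(2)*I/2.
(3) The amplitude on |0011> is sqrt(2)*I/2.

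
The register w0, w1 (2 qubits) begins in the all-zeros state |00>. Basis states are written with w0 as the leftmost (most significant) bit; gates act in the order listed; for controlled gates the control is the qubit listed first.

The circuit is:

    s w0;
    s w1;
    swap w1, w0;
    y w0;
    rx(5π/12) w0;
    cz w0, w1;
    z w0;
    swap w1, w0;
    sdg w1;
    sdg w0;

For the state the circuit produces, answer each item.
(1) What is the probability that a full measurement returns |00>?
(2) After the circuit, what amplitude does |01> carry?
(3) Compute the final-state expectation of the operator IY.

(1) The probability of measuring |00> is -sqrt(6)/8 + sqrt(2)/8 + 1/2.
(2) The final state's coefficient on |01> equals -sqrt(sqrt(2) + 2)/4 - sqrt(6 - 3*sqrt(2))/4.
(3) The expectation value of IY is 0.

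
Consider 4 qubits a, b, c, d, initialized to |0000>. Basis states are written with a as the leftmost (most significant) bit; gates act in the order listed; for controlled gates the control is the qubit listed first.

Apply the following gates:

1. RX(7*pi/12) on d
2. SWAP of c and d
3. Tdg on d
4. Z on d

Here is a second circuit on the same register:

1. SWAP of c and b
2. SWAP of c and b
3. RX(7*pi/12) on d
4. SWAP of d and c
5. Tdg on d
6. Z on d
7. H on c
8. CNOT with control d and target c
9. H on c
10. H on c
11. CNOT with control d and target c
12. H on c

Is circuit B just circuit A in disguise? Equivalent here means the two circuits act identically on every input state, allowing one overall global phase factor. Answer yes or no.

Yes: on every input state the two circuits agree up to one overall phase factor.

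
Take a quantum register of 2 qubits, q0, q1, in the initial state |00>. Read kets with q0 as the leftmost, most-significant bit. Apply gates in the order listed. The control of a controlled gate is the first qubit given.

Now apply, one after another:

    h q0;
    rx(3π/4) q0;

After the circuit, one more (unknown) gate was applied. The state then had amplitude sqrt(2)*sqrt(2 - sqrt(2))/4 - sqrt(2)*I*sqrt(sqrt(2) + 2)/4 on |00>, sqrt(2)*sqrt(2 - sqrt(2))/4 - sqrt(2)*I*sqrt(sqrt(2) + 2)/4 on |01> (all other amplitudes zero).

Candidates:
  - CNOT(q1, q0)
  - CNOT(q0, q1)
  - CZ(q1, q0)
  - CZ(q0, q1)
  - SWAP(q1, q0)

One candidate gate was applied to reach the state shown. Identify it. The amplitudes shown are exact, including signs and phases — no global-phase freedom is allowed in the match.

The unique candidate consistent with the amplitudes is SWAP(q1, q0).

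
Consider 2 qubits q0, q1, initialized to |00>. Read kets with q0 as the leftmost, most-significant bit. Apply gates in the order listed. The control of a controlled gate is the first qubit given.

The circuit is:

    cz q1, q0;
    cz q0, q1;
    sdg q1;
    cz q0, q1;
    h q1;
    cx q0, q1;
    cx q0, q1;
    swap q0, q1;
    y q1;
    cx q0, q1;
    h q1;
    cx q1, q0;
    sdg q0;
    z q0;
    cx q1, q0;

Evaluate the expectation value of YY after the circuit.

The observable YY averages to -1. Key observation: gates 6-7 undo each other exactly, leaving only the rest of the circuit to track.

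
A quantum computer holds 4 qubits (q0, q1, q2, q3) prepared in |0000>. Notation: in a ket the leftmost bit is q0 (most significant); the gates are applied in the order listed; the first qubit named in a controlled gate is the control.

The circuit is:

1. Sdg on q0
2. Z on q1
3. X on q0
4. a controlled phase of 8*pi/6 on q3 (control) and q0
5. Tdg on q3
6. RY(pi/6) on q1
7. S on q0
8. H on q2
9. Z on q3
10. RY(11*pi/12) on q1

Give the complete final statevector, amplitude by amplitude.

After the circuit, the state carries amplitude I*(-sqrt(sqrt(2) + 2)/8 - sqrt(6 - 3*sqrt(2))/8 - sqrt(2 - sqrt(2))/8 + sqrt(3*sqrt(2) + 6)/8) on |1000>, I*(-sqrt(sqrt(2) + 2)/8 - sqrt(6 - 3*sqrt(2))/8 - sqrt(2 - sqrt(2))/8 + sqrt(3*sqrt(2) + 6)/8) on |1010>, I*(-sqrt(2 - sqrt(2))/8 + sqrt(6 - 3*sqrt(2))/8 + sqrt(sqrt(2) + 2)/8 + sqrt(3*sqrt(2) + 6)/8) on |1100>, I*(-sqrt(2 - sqrt(2))/8 + sqrt(6 - 3*sqrt(2))/8 + sqrt(sqrt(2) + 2)/8 + sqrt(3*sqrt(2) + 6)/8) on |1110>, and 0 on every other basis state.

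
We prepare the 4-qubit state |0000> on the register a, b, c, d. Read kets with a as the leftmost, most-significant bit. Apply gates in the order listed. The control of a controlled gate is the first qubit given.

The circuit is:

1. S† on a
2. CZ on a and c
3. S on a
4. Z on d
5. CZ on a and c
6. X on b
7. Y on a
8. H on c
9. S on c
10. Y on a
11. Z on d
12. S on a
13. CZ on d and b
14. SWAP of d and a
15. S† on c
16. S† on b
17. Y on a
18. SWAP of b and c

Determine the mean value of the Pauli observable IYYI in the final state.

The expectation value of IYYI is 0.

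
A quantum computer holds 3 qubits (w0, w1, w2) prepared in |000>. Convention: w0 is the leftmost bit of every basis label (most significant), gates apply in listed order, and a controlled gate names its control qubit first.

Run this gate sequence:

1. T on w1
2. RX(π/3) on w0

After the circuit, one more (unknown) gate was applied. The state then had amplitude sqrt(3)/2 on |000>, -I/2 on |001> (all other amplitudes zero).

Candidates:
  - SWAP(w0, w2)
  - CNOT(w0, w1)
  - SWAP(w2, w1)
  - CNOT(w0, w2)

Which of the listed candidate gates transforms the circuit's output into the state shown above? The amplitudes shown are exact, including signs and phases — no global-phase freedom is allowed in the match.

The unique candidate consistent with the amplitudes is SWAP(w0, w2).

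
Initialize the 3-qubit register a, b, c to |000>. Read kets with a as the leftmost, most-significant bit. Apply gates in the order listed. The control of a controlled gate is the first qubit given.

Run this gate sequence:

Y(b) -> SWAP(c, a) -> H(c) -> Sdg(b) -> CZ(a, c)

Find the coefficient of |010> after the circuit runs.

|010> carries amplitude sqrt(2)/2 in the final state.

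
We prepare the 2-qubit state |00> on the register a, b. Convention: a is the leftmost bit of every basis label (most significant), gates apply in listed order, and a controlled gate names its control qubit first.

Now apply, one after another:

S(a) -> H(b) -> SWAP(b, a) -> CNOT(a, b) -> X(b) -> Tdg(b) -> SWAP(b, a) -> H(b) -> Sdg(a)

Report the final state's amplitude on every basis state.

The final amplitudes are 1/2 on |00>, -1/2 on |01>, -exp(I*pi/4)/2 on |10>, -exp(I*pi/4)/2 on |11>.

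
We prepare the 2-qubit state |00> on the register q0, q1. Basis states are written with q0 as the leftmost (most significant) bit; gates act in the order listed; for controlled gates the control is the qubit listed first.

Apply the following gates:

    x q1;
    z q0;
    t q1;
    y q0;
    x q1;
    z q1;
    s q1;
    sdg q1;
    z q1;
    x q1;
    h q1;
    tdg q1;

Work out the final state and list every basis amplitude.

After the circuit, the state carries amplitude 0 on |00>, 0 on |01>, sqrt(2)*exp(3*I*pi/4)/2 on |10>, -sqrt(2)*I/2 on |11>. Key observation: gates 5-10 undo each other exactly, leaving only the rest of the circuit to track.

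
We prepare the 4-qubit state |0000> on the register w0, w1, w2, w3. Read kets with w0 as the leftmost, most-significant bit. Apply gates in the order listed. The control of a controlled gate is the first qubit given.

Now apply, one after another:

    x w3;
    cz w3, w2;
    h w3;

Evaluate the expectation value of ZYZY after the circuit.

In the final state, ZYZY has expectation 0.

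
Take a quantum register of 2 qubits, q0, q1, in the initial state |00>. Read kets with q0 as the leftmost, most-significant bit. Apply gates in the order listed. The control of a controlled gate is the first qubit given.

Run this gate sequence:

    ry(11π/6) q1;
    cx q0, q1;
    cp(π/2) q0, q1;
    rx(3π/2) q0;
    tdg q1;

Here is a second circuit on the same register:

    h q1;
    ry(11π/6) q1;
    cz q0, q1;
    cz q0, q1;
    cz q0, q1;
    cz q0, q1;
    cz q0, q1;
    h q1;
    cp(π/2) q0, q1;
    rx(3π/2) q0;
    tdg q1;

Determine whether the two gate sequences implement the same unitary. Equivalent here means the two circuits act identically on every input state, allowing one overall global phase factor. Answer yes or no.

No — the two circuits implement different unitaries, even allowing a global phase.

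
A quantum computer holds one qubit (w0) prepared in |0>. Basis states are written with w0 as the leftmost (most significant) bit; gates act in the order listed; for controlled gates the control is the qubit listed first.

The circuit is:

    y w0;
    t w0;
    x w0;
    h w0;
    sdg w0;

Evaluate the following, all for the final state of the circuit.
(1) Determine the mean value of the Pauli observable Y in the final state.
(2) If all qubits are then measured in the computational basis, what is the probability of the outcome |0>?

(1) In the final state, Y has expectation -1.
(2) A full measurement returns |0> with probability 1/2.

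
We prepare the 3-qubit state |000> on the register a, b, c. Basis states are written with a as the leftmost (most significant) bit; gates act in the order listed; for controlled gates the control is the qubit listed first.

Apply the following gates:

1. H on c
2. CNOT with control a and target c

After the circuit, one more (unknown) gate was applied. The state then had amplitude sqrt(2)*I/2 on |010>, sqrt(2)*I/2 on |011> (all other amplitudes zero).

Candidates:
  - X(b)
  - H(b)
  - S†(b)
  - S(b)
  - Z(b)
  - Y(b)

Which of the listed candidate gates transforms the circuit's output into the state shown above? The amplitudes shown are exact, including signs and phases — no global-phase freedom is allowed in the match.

The unique candidate consistent with the amplitudes is Y(b).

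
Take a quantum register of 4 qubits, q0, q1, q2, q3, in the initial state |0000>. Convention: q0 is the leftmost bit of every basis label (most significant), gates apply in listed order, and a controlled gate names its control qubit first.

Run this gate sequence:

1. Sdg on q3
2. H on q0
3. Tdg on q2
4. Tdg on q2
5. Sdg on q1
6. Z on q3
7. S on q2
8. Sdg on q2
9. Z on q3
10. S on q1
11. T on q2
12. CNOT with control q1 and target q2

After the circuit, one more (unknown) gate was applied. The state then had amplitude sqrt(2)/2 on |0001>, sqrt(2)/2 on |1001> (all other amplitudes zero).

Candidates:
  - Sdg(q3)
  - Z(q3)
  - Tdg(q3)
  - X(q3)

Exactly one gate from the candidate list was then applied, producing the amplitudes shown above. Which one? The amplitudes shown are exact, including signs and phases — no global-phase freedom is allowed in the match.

The applied gate was X(q3). Key observation: the block from step 4 through step 11 cancels to the identity and can be dropped.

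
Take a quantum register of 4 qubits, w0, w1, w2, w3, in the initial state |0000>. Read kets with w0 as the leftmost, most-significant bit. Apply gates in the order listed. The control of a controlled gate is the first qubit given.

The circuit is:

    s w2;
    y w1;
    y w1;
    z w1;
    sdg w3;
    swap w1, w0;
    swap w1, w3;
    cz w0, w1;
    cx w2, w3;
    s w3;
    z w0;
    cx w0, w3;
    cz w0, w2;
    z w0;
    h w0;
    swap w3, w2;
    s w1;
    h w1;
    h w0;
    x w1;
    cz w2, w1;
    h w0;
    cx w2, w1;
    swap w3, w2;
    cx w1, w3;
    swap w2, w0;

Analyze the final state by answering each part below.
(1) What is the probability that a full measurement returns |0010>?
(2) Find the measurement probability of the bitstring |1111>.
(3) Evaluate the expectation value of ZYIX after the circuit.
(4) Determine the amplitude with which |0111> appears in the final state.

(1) The probability of measuring |0010> is 1/4.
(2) A full measurement returns |1111> with probability 0.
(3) The observable ZYIX averages to 0.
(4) |0111> carries amplitude 1/2 in the final state.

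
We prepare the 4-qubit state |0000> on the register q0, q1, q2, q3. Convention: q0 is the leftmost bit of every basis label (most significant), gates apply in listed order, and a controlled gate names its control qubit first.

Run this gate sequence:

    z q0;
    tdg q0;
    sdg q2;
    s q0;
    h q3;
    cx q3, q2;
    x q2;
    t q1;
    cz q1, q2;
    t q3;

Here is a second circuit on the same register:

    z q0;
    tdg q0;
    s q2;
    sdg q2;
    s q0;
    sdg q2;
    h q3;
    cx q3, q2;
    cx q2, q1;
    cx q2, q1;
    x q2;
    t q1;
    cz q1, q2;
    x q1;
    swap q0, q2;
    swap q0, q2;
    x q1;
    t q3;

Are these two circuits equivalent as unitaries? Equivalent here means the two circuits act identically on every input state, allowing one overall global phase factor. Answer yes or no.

Yes — the two circuits implement the same unitary up to a global phase.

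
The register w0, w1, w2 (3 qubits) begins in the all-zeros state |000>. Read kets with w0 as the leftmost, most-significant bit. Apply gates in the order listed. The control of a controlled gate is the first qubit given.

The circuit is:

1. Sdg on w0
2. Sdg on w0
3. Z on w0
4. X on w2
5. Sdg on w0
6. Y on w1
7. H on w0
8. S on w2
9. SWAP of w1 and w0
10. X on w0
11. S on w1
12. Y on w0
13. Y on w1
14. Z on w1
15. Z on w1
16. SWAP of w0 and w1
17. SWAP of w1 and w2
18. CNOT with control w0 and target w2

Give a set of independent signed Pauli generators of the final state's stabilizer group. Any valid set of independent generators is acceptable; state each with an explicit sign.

The final state is stabilized by the group generated by -XIY, -ZIZ, -IZI; other independent generating sets are equally valid.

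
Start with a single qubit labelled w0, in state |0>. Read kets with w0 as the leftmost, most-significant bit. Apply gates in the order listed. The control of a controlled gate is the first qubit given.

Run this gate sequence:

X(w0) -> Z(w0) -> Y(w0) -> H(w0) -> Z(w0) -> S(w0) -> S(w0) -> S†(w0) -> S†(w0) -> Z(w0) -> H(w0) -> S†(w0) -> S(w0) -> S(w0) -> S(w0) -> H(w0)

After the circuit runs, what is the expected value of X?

The expectation value of X is 1. Key observation: steps 4-11 multiply out to the identity, so the circuit reduces to the remaining gates.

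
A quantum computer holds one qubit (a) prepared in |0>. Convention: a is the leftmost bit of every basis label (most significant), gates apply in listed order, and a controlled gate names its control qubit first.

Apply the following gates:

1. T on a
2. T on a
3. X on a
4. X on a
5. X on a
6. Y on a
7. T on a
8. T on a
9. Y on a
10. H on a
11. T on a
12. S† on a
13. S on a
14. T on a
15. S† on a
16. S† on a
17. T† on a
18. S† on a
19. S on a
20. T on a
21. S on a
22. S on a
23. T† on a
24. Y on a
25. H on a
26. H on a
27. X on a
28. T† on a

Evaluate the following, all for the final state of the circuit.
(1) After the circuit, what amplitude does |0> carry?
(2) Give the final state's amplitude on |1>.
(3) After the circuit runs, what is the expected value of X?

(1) The amplitude on |0> is sqrt(2)*I/2.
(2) |1> carries amplitude sqrt(2)*I/2 in the final state.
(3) The observable X averages to 1.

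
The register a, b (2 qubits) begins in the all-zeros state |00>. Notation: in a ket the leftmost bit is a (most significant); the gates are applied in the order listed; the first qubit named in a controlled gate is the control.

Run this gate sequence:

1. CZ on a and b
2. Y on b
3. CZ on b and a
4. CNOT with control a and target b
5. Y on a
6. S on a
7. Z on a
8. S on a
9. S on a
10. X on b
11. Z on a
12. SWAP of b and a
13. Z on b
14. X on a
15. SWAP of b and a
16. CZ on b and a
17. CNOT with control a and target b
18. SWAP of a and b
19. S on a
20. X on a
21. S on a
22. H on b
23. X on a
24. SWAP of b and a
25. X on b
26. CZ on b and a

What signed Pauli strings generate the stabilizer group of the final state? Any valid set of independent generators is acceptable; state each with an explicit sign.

The final state is stabilized by the group generated by +XI, -IZ; other independent generating sets are equally valid.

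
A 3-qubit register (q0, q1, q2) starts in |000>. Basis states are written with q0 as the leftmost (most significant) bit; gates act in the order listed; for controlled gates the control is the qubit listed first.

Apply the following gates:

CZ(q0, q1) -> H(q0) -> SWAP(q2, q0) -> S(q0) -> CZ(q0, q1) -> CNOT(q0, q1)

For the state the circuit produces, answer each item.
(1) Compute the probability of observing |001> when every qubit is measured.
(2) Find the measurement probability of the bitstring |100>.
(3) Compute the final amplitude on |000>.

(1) Outcome |001> occurs with probability 1/2.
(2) The probability of measuring |100> is 0.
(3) The amplitude on |000> is sqrt(2)/2.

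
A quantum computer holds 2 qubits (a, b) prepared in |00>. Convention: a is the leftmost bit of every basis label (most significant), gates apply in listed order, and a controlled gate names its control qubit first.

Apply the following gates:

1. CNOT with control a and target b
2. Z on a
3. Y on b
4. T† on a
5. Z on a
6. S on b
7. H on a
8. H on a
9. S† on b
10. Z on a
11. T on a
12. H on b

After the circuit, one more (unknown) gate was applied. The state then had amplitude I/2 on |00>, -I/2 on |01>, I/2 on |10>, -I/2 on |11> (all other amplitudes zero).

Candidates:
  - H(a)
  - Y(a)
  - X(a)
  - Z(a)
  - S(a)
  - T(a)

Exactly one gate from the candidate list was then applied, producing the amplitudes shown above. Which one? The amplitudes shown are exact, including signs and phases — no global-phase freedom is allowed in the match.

The applied gate was H(a). Key observation: gates 4-11 undo each other exactly, leaving only the rest of the circuit to track.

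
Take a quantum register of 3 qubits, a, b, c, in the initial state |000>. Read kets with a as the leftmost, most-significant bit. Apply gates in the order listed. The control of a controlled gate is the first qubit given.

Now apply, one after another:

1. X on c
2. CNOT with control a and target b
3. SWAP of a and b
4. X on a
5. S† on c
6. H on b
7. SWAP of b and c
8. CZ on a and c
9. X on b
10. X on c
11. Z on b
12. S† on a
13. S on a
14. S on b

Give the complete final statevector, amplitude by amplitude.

The resulting statevector has amplitude sqrt(2)*I/2 on |100>, -sqrt(2)*I/2 on |101>, and 0 on every other basis state.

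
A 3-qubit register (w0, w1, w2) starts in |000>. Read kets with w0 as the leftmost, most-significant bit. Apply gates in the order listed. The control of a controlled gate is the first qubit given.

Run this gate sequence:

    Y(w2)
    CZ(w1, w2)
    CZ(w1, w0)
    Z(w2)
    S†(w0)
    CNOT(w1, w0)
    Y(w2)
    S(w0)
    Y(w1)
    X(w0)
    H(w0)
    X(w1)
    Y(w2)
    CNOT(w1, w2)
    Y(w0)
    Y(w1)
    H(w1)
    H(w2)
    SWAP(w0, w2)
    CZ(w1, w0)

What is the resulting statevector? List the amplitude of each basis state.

The final amplitudes are -sqrt(2)/4 on |000>, -sqrt(2)/4 on |001>, sqrt(2)/4 on |010>, sqrt(2)/4 on |011>, sqrt(2)/4 on |100>, sqrt(2)/4 on |101>, sqrt(2)/4 on |110>, sqrt(2)/4 on |111>.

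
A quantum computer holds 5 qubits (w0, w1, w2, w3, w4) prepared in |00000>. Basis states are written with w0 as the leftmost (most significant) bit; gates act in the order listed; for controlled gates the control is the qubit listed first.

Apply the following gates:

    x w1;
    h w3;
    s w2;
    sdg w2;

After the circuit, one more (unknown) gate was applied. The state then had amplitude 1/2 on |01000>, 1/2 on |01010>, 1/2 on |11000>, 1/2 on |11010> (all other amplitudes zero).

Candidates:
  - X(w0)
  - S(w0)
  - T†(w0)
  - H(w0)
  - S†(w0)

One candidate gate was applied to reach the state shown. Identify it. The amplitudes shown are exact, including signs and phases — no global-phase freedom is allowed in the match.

It was H(w0) that produced the state shown. Key observation: gates 3-4 undo each other exactly, leaving only the rest of the circuit to track.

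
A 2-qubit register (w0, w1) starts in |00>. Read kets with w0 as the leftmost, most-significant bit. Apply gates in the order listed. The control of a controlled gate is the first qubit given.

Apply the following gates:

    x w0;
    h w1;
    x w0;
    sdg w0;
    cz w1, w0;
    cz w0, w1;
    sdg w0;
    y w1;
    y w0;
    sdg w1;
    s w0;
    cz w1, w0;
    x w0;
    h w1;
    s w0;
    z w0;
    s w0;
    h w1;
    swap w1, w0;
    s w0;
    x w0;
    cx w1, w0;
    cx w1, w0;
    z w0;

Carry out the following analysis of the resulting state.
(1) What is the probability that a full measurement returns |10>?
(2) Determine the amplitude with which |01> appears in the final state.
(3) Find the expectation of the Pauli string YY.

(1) The probability of measuring |10> is 1/2.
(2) The amplitude on |01> is 0.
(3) The expectation value of YY is 0.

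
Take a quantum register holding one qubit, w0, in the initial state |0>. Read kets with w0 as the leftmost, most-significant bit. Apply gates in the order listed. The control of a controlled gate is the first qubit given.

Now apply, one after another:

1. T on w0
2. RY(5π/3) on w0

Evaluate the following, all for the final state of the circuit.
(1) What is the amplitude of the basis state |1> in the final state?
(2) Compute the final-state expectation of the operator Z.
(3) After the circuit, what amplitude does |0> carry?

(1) The final state's coefficient on |1> equals 1/2.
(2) In the final state, Z has expectation 1/2.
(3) |0> carries amplitude -sqrt(3)/2 in the final state.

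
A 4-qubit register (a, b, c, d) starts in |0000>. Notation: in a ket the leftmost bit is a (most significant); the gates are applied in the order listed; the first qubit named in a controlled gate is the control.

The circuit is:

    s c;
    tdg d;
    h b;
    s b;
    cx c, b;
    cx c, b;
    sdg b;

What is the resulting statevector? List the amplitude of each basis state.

The resulting statevector has amplitude sqrt(2)/2 on |0000>, sqrt(2)/2 on |0100>, and 0 on every other basis state. Key observation: the block from step 5 through step 6 cancels to the identity and can be dropped.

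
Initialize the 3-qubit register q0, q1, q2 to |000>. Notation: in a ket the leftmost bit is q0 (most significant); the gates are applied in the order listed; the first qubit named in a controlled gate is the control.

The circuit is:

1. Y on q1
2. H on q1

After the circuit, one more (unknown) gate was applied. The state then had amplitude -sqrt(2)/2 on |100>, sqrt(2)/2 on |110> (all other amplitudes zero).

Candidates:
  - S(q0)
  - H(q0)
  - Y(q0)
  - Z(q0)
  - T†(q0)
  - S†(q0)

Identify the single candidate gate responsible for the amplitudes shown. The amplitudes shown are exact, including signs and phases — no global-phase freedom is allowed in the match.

It was Y(q0) that produced the state shown.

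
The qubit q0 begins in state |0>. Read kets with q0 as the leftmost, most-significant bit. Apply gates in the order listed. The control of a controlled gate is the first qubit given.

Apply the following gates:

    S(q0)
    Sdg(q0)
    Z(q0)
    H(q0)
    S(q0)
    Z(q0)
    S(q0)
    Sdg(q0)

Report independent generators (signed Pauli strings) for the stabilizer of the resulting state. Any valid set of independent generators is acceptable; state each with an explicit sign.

One valid set of independent stabilizer generators is -Y (any independent generating set of the same group is equally correct).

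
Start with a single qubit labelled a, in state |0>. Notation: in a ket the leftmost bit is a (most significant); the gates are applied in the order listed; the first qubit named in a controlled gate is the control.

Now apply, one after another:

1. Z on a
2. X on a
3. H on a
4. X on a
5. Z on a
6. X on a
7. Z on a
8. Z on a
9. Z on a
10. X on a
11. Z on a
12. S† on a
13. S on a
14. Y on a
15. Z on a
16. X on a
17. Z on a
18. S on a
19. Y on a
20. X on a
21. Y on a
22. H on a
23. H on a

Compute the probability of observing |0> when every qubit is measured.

A full measurement returns |0> with probability 1/2.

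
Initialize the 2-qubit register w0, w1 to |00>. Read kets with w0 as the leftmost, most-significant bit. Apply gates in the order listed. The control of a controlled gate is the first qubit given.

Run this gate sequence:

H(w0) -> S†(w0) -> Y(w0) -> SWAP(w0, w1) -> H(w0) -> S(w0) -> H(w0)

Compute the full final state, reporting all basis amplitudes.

The resulting statevector has amplitude sqrt(2)*(-1 - I)/4 on |00>, sqrt(2)*(-1 + I)/4 on |01>, sqrt(2)*(-1 + I)/4 on |10>, sqrt(2)*(1 + I)/4 on |11>.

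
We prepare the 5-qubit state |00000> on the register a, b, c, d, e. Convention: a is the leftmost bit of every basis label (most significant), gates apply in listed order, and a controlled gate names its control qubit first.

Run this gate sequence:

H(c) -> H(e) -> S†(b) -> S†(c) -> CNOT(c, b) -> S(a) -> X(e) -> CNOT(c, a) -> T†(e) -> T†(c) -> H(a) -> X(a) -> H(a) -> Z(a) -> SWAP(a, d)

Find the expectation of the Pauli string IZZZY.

The observable IZZZY averages to 0. Key observation: steps 11-14 multiply out to the identity, so the circuit reduces to the remaining gates.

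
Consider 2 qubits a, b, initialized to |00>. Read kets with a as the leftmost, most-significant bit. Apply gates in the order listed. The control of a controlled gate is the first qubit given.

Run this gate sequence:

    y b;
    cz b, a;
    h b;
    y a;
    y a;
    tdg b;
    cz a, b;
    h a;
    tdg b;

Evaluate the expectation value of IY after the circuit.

The observable IY averages to 1.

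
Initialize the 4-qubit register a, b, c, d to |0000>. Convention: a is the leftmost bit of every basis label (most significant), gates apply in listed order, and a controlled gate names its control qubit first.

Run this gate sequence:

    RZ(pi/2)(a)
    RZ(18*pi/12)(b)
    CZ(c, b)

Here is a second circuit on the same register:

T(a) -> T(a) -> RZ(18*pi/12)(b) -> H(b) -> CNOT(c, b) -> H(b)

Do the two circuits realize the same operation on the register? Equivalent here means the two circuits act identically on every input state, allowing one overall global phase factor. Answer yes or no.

Yes, they are equivalent — the unitaries differ by at most a global phase.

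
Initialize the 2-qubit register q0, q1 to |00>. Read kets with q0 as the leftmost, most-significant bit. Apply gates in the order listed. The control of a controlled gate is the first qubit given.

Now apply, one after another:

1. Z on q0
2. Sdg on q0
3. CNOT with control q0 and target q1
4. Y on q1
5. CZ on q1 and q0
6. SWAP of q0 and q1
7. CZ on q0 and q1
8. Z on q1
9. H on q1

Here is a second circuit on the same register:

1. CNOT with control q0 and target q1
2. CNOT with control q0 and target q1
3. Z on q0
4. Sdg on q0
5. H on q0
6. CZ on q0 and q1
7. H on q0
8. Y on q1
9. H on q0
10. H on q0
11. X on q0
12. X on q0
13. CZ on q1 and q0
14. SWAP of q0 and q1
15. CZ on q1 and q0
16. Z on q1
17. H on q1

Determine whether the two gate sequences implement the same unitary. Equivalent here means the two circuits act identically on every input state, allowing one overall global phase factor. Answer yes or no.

No, they are not equivalent — no single phase factor reconciles the two unitaries.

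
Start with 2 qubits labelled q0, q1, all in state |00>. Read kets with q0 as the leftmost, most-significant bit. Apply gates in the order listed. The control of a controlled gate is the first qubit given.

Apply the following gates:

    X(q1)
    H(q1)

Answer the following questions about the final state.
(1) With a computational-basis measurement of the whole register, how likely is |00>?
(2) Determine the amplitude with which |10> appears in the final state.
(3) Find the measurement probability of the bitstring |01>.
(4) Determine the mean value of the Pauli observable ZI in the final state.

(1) A full measurement returns |00> with probability 1/2.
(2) |10> carries amplitude 0 in the final state.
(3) A full measurement returns |01> with probability 1/2.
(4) The observable ZI averages to 1.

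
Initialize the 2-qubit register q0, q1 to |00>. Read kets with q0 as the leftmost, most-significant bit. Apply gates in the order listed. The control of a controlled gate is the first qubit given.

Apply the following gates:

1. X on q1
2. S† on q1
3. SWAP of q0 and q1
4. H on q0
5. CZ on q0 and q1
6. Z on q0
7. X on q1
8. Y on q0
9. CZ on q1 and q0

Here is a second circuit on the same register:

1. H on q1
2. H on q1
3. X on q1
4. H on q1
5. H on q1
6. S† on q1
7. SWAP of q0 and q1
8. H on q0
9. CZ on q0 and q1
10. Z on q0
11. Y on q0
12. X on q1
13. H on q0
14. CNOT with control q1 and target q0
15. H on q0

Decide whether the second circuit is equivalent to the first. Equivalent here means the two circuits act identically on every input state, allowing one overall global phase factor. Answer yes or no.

Yes — the two circuits implement the same unitary up to a global phase.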